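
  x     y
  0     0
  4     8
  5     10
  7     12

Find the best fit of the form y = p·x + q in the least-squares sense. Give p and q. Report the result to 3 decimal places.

Sums needed: Σx·x = 90, Σx = 16, Σ1 = 4.
Moment sums: Σx·y = 166, Σy = 30.
MᵀM·[p, q]ᵀ = Mᵀy becomes [[90, 16]; [16, 4]]·[p, q]ᵀ = [166, 30]ᵀ.
Determinant 90·4 − 16² = 104.
p = (166·4 − 16·30)/104 = 23/13; q = (90·30 − 16·166)/104 = 11/26.

p = 1.769, q = 0.423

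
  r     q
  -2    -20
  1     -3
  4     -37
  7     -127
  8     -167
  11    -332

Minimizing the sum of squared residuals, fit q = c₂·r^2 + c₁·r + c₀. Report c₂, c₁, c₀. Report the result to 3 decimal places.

The normal equations are: 21411·c₂ + 2243·c₁ + 255·c₀ = -57758;  2243·c₂ + 255·c₁ + 29·c₀ = -5988;  255·c₂ + 29·c₁ + 6·c₀ = -686.
(Σr^2·r^2 = 21411, Σr^2·r = 2243, Σr^2 = 255, Σr·r = 255, Σr = 29, Σ1 = 6, Σr^2·q = -57758, Σr·q = -5988, Σq = -686.)
Solving the 3×3 system (Gaussian elimination) gives c₂ = -116837/38616, c₁ = 43161/12872, c₀ = -37679/19308.

c₂ = -3.026, c₁ = 3.353, c₀ = -1.951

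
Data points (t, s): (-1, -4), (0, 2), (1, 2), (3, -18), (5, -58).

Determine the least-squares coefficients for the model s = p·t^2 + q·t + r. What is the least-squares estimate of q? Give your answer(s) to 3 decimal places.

q = 2.389

The normal equations are: 708·p + 152·q + 36·r = -1614;  152·p + 36·q + 8·r = -338;  36·p + 8·q + 5·r = -76.
Solving the 3×3 system (Gaussian elimination) gives p = -2701/938, q = 2241/938, r = 802/469.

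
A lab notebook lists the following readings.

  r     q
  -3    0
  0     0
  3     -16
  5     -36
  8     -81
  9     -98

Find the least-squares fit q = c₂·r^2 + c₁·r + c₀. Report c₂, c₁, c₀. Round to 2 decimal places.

With design matrix A, AᵀA = [[11444, 1366, 188]; [1366, 188, 22]; [188, 22, 6]] and Aᵀq = [-14166, -1758, -231]ᵀ.
Solving the 3×3 system (Gaussian elimination) gives c₂ = -9083/9870, c₁ = -2651/987, c₀ = 603/3290.

c₂ = -0.92, c₁ = -2.69, c₀ = 0.18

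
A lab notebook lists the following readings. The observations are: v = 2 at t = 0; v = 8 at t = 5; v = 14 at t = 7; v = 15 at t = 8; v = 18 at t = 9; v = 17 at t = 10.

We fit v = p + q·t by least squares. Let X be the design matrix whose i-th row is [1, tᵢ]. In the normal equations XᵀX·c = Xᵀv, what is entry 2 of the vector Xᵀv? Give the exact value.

590

Entry 2 ↔ basis t, so (Xᵀv)_{2} = Σᵢ (t)·vᵢ = (0)·(2) + (5)·(8) + (7)·(14) + (8)·(15) + (9)·(18) + (10)·(17) = 590.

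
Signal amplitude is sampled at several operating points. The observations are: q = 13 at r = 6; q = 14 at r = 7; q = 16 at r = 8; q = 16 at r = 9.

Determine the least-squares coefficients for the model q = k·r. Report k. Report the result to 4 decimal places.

With design matrix X, XᵀX = [[230]] and Xᵀq = [448]ᵀ.
k = 448/230 = 1.94783.

k = 1.9478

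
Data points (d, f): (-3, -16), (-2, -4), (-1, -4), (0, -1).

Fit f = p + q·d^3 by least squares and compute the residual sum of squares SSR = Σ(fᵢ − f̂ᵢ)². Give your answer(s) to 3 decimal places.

SSR = 7.114

Forming AᵀA = [[4, -36]; [-36, 794]] and Aᵀf = [-25, 468]ᵀ gives AᵀA·[p, q]ᵀ = Aᵀf.
Eliminating q: 794·(row 1) − (-36)·(row 2) gives 1880·p = 794·(-25) − (-36)·468 = -3002, so p = -1501/940.
Then q = (468 − (-36)·(-1501/940))/794 = 243/470.
Residuals: -417/940, 1629/940, -1773/940, 561/940; SSR = 6687/940.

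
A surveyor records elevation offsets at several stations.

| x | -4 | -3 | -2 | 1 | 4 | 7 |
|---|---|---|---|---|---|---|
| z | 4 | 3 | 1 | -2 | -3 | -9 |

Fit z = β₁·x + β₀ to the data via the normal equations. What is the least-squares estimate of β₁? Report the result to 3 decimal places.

AᵀA·[β₁, β₀]ᵀ = Aᵀz reads: 95·β₁ + 3·β₀ = -104;  3·β₁ + 6·β₀ = -6.
(Σx·x = 95, Σx = 3, Σ1 = 6, Σx·z = -104, Σz = -6.)
Δ = 95·6 − 3² = 561.
β₁ = ((-104)·6 − 3·(-6))/561 = -202/187; β₀ = (95·(-6) − 3·(-104))/561 = -86/187.

β₁ = -1.080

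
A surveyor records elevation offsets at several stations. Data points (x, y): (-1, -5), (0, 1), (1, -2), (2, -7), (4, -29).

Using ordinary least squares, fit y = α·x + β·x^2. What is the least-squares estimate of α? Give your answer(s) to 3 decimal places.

Sums needed: Σx·x = 22, Σx·x^2 = 72, Σx^2·x^2 = 274.
And Σx·y = -127, Σx^2·y = -499.
Determinant 22·274 − 72² = 844.
α = ((-127)·274 − 72·(-499))/844 = 565/422; β = (22·(-499) − 72·(-127))/844 = -917/422.

α = 1.339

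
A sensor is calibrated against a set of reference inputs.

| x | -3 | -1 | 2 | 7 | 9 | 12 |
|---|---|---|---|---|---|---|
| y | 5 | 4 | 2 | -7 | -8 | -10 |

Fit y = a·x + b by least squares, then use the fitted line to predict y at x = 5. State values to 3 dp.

ŷ = -3.076

Setting ∂/∂a … = 0 gives: 288·a + 26·b = -256;  26·a + 6·b = -14.
(Σx·x = 288, Σx = 26, Σ1 = 6, Σx·y = -256, Σy = -14.)
Determinant 288·6 − 26² = 1052.
a = ((-256)·6 − 26·(-14))/1052 = -293/263; b = (288·(-14) − 26·(-256))/1052 = 656/263.
At x = 5: ŷ = (-293/263)·(5) + (656/263)·(1) = -809/263.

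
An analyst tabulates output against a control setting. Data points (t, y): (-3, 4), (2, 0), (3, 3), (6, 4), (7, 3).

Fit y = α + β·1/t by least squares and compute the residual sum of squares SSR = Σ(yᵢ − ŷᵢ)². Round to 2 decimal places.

Forming XᵀX = [[5, 17/21]; [17/21, 51/98]] and Xᵀy = [14, 16/21]ᵀ gives XᵀX·[α, β]ᵀ = Xᵀy.
Eliminating β: (51/98)·(row 1) − (17/21)·(row 2) gives (1717/882)·α = (51/98)·14 − (17/21)·(16/21) = 2941/441, so α = 346/101.
Then β = ((16/21) − (17/21)·(346/101))/(51/98) = -6636/1717.
Residuals: -1226/1717, -2564/1717, 1481/1717, 2092/1717, 217/1717; SSR = 8558/1717.

SSR = 4.98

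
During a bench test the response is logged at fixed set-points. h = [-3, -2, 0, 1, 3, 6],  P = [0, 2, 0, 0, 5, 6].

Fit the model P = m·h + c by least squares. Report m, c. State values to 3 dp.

Normal-equation sums: Σh·h = 59, Σh = 5, Σ1 = 6.
For XᵀP: Σh·P = 47, ΣP = 13.
Normal equations: [[59, 5]; [5, 6]]·[m, c]ᵀ = [47, 13]ᵀ.
det = 59·6 − 5² = 329.
m = (47·6 − 5·13)/329 = 31/47; c = (59·13 − 5·47)/329 = 76/47.

m = 0.660, c = 1.617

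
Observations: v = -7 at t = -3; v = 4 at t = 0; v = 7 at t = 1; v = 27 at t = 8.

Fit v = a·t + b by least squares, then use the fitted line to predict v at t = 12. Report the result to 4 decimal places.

v̂ = 39.6538

Compute the Gram sums: Σt·t = 74, Σt = 6, Σ1 = 4.
For Mᵀv: Σt·v = 244, Σv = 31.
Δ = 74·4 − 6² = 260.
a = (244·4 − 6·31)/260 = 79/26; b = (74·31 − 6·244)/260 = 83/26.
At t = 12: v̂ = (79/26)·(12) + (83/26)·(1) = 1031/26.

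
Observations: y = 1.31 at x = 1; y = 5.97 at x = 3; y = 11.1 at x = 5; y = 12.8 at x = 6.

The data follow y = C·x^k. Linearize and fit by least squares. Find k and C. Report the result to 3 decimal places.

k = 1.293, C = 1.348

Taking logs, ln y = k·ln x + ln C, so regress ln y on ln x.
Σln x = 4.4998, Σ(ln x)² = 7.0076, Σln y = 7.0132, Σln x·ln y = 10.4048.
Equations: 7.0076·k + 4.4998·ln C = 10.4048;  4.4998·k + 4·ln C = 7.0132.
Slope k = (n·Σln x·ln y − Σln x·Σln y)/(n·Σ(ln x)² − (Σln x)²) = (4·10.4048 − 4.4998·7.0132)/7.7823 = 1.29283; ln C = (Σln y − k·Σln x)/n = 0.29892, so C = exp(0.29892) = 1.34840.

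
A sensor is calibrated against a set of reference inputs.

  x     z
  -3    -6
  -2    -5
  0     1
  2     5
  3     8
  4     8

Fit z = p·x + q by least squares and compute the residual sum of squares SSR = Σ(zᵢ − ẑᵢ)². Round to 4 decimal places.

Entries of MᵀM: Σx·x = 42, Σx = 4, Σ1 = 6.
Moment sums: Σx·z = 94, Σz = 11.
MᵀM·[p, q]ᵀ = Mᵀz becomes [[42, 4]; [4, 6]]·[p, q]ᵀ = [94, 11]ᵀ.
Eliminating q: 6·(row 1) − 4·(row 2) gives 236·p = 6·94 − 4·11 = 520, so p = 130/59.
Then q = (11 − 4·(130/59))/6 = 43/118.
Residuals: 29/118, -113/118, 75/118, 27/118, 121/118, -139/118; SSR = 457/118.

SSR = 3.8729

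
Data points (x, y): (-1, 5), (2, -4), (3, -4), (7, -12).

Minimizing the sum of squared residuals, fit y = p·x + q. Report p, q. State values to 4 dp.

Compute the Gram sums: Σx·x = 63, Σx = 11, Σ1 = 4.
Moment sums: Σx·y = -109, Σy = -15.
Normal equations: [[63, 11]; [11, 4]]·[p, q]ᵀ = [-109, -15]ᵀ.
Determinant 63·4 − 11² = 131.
p = ((-109)·4 − 11·(-15))/131 = -271/131; q = (63·(-15) − 11·(-109))/131 = 254/131.

p = -2.0687, q = 1.9389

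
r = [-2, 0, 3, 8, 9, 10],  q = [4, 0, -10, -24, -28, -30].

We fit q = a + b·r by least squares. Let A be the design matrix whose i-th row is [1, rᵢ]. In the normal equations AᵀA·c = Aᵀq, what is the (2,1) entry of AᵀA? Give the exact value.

28

Row 2 ↔ basis r, column 1 ↔ basis 1, so (AᵀA)_{2,1} = Σᵢ r = (-2)·(1) + (0)·(1) + (3)·(1) + (8)·(1) + (9)·(1) + (10)·(1) = 28.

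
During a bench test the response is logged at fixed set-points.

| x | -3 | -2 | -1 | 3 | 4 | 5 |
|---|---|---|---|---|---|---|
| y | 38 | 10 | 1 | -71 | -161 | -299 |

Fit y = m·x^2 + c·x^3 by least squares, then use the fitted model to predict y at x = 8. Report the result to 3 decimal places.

ŷ = -1157.182

Entries of MᵀM: Σx^2·x^2 = 1060, Σx^2·x^3 = 4116, Σx^3·x^3 = 21244.
Right-hand side: Σx^2·y = -10307, Σx^3·y = -50703.
Δ = 1060·21244 − 4116² = 5577184.
m = ((-10307)·21244 − 4116·(-50703))/5577184 = -67555/36692; c = (1060·(-50703) − 4116·(-10307))/5577184 = -18621/9173.
At x = 8: ŷ = (-67555/36692)·(64) + (-18621/9173)·(512) = -10614832/9173.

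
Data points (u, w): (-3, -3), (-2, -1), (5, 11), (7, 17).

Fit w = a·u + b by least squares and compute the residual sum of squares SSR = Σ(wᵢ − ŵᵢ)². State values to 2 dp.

SSR = 2.43

Entries of AᵀA: Σu·u = 87, Σu = 7, Σ1 = 4.
For Aᵀw: Σu·w = 185, Σw = 24.
So AᵀA·[a, b]ᵀ = Aᵀw: [[87, 7]; [7, 4]]·[a, b]ᵀ = [185, 24]ᵀ.
Δ = 87·4 − 7² = 299.
a = (185·4 − 7·24)/299 = 44/23; b = (87·24 − 7·185)/299 = 61/23.
Residuals: 2/23, 4/23, -28/23, 22/23; SSR = 56/23.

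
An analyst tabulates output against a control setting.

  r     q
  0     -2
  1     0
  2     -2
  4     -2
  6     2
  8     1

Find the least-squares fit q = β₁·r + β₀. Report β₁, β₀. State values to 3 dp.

The normal equations are: 121·β₁ + 21·β₀ = 8;  21·β₁ + 6·β₀ = -3.
(Σr·r = 121, Σr = 21, Σ1 = 6, Σr·q = 8, Σq = -3.)
Δ = 121·6 − 21² = 285.
β₁ = (8·6 − 21·(-3))/285 = 37/95; β₀ = (121·(-3) − 21·8)/285 = -177/95.

β₁ = 0.389, β₀ = -1.863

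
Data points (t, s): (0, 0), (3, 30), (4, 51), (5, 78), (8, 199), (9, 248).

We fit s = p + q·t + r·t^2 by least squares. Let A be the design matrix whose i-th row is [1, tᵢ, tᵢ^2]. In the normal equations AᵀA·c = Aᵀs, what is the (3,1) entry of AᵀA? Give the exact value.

Row 3 ↔ basis t^2, column 1 ↔ basis 1, so (AᵀA)_{3,1} = Σᵢ t^2 = (0)·(1) + (9)·(1) + (16)·(1) + (25)·(1) + (64)·(1) + (81)·(1) = 195.

195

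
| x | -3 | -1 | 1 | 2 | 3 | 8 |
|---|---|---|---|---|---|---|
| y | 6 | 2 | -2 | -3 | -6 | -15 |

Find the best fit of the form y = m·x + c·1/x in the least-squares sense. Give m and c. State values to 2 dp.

Entries of MᵀM: Σx·x = 88, Σx·1/x = 6, Σ1/x·1/x = 1433/576.
And Σx·y = -166, Σ1/x·y = -91/8.
Normal equations: [[88, 6]; [6, 1433/576]]·[m, c]ᵀ = [-166, -91/8]ᵀ.
det = 88·(1433/576) − 6² = 13171/72.
m = ((-166)·(1433/576) − 6·(-91/8))/(13171/72) = -99283/52684; c = (88·(-91/8) − 6·(-166))/(13171/72) = -360/13171.

m = -1.88, c = -0.03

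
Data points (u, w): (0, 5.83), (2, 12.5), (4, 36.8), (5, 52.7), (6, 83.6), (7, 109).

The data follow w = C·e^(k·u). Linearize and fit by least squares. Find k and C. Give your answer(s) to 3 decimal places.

k = 0.435, C = 5.791

Linearized form: ln w = k·u + ln C. From the 6 transformed points,
Σu = 24.0000, Σ(u)² = 130.0000, Σln w = 20.9763, Σu·ln w = 98.6922.
Equations: 130.0000·k + 24.0000·ln C = 98.6922;  24.0000·k + 6·ln C = 20.9763.
Solving (det = 204.0000): k = 0.43492, ln C = 1.75637, so C = exp(1.75637) = 5.79137.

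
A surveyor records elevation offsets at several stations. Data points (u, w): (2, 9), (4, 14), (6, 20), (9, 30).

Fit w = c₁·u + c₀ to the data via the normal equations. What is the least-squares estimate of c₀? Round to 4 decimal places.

Setting ∂/∂c₁ … = 0 gives: 137·c₁ + 21·c₀ = 464;  21·c₁ + 4·c₀ = 73.
Δ = 137·4 − 21² = 107.
c₁ = (464·4 − 21·73)/107 = 323/107; c₀ = (137·73 − 21·464)/107 = 257/107.

c₀ = 2.4019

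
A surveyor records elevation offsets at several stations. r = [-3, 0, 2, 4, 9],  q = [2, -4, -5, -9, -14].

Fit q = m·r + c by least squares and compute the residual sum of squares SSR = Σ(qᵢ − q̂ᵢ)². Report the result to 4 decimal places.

Normal-equation sums: Σr·r = 110, Σr = 12, Σ1 = 5.
Right-hand side: Σr·q = -178, Σq = -30.
XᵀX·[m, c]ᵀ = Xᵀq becomes [[110, 12]; [12, 5]]·[m, c]ᵀ = [-178, -30]ᵀ.
Eliminating c: 5·(row 1) − 12·(row 2) gives 406·m = 5·(-178) − 12·(-30) = -530, so m = -265/203.
Then c = ((-30) − 12·(-265/203))/5 = -582/203.
Residuals: 193/203, -230/203, 97/203, -185/203, 125/203; SSR = 736/203.

SSR = 3.6256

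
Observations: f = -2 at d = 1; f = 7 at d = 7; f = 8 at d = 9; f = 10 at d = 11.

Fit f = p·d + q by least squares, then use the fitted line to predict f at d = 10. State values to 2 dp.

f̂ = 9.39

XᵀX·[p, q]ᵀ = Xᵀf reads: 252·p + 28·q = 229;  28·p + 4·q = 23.
(Σd·d = 252, Σd = 28, Σ1 = 4, Σd·f = 229, Σf = 23.)
Eliminating q: 4·(row 1) − 28·(row 2) gives 224·p = 4·229 − 28·23 = 272, so p = 17/14.
Then q = (23 − 28·(17/14))/4 = -11/4.
At d = 10: f̂ = (17/14)·(10) + (-11/4)·(1) = 263/28.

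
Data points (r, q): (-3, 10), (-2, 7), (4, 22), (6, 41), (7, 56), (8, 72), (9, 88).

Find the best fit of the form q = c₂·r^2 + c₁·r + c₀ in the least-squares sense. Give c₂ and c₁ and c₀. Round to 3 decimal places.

c₂ = 0.981, c₁ = 0.588, c₀ = 3.533

Setting ∂/∂c₂ … = 0 gives: 14707·c₂ + 1829·c₁ + 259·c₀ = 16426;  1829·c₂ + 259·c₁ + 29·c₀ = 2050;  259·c₂ + 29·c₁ + 7·c₀ = 296.
Inverting the 3×3 Gram matrix, [c₂, c₁, c₀]ᵀ = [53/54, 143/243, 1717/486]ᵀ.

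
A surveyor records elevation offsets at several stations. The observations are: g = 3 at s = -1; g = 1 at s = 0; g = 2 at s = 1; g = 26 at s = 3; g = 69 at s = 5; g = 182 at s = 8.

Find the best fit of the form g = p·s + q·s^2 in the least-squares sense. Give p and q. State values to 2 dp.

The normal equations are: 100·p + 664·q = 1878;  664·p + 4804·q = 13612.
det = 100·4804 − 664² = 39504.
p = (1878·4804 − 664·13612)/39504 = -2057/4938; q = (100·13612 − 664·1878)/39504 = 7138/2469.

p = -0.42, q = 2.89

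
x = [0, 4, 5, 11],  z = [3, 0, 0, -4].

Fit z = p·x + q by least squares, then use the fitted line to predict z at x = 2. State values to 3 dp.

The normal system AᵀA·[p, q]ᵀ = Aᵀz is [[162, 20]; [20, 4]]·[p, q]ᵀ = [-44, -1]ᵀ.
Eliminating q: 4·(row 1) − 20·(row 2) gives 248·p = 4·(-44) − 20·(-1) = -156, so p = -39/62.
Then q = ((-1) − 20·(-39/62))/4 = 359/124.
At x = 2: ẑ = (-39/62)·(2) + (359/124)·(1) = 203/124.

ẑ = 1.637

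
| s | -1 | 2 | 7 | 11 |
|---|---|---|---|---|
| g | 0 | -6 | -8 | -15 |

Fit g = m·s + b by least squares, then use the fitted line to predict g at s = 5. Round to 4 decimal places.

AᵀA·[m, b]ᵀ = Aᵀg reads: 175·m + 19·b = -233;  19·m + 4·b = -29.
Eliminating b: 4·(row 1) − 19·(row 2) gives 339·m = 4·(-233) − 19·(-29) = -381, so m = -127/113.
Then b = ((-29) − 19·(-127/113))/4 = -216/113.
At s = 5: ĝ = (-127/113)·(5) + (-216/113)·(1) = -851/113.

ĝ = -7.5310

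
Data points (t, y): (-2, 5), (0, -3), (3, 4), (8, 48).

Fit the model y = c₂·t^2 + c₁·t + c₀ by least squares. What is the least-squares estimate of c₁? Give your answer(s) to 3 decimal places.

The normal equations are: 4193·c₂ + 531·c₁ + 77·c₀ = 3128;  531·c₂ + 77·c₁ + 9·c₀ = 386;  77·c₂ + 9·c₁ + 4·c₀ = 54.
Solving the 3×3 system (Gaussian elimination) gives c₂ = 869/940, c₁ = -1097/940, c₀ = -157/94.

c₁ = -1.167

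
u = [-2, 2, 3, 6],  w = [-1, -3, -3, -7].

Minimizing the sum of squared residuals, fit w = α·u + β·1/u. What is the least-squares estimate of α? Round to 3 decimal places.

Compute the Gram sums: Σu·u = 53, Σu·1/u = 4, Σ1/u·1/u = 23/36.
Right-hand side: Σu·w = -55, Σ1/u·w = -19/6.
Determinant 53·(23/36) − 4² = 643/36.
α = ((-55)·(23/36) − 4·(-19/6))/(643/36) = -809/643; β = (53·(-19/6) − 4·(-55))/(643/36) = 1878/643.

α = -1.258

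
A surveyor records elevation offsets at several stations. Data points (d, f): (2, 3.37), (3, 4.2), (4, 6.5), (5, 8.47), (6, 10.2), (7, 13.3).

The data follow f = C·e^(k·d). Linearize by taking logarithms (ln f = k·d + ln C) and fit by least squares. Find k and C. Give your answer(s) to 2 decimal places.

k = 0.28, C = 1.95

Linearized form: ln f = k·d + ln C. From the 6 transformed points,
Over the data: Σd = 27.0000, Σ(d)² = 139.0000, Σln f = 11.5685, Σd·ln f = 56.9536.
Normal system: [[139.0000, 27.0000]; [27.0000, 6]]·[k, ln C]ᵀ = [56.9536, 11.5685]ᵀ.
Δ = 139.0000·6 − (27.0000)² = 105.0000; k = (56.9536·6 − 27.0000·11.5685)/105.0000 = 0.27974, ln C = (139.0000·11.5685 − 27.0000·56.9536)/105.0000 = 0.66925, so C = exp(0.66925) = 1.95277.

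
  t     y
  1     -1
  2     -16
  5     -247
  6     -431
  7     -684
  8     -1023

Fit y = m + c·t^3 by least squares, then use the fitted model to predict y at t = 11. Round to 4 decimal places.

Normal-equation sums: Σ1 = 6, Σt^3 = 1205, Σt^3·t^3 = 442139.
Right-hand side: Σy = -2402, Σt^3·y = -882488.
MᵀM·[m, c]ᵀ = Mᵀy becomes [[6, 1205]; [1205, 442139]]·[m, c]ᵀ = [-2402, -882488]ᵀ.
Eliminating c: 442139·(row 1) − 1205·(row 2) gives 1200809·m = 442139·(-2402) − 1205·(-882488) = 1380162, so m = 1380162/1200809.
Then c = ((-882488) − 1205·(1380162/1200809))/442139 = -2400518/1200809.
At t = 11: ŷ = (1380162/1200809)·(1) + (-2400518/1200809)·(1331) = -3193709296/1200809.

ŷ = -2659.6314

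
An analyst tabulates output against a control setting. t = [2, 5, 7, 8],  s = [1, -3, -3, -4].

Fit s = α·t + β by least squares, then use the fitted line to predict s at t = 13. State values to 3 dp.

ŝ = -8.143

The normal equations are: 142·α + 22·β = -66;  22·α + 4·β = -9.
(Σt·t = 142, Σt = 22, Σ1 = 4, Σt·s = -66, Σs = -9.)
Eliminating β: 4·(row 1) − 22·(row 2) gives 84·α = 4·(-66) − 22·(-9) = -66, so α = -11/14.
Then β = ((-9) − 22·(-11/14))/4 = 29/14.
At t = 13: ŝ = (-11/14)·(13) + (29/14)·(1) = -57/7.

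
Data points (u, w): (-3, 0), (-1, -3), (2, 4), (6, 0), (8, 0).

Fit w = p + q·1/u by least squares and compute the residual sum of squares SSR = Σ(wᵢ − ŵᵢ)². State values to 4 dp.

SSR = 5.4105

Setting ∂/∂p … = 0 gives: 5·p + (-13/24)·q = 1;  (-13/24)·p + (809/576)·q = 5.
(Σ1 = 5, Σ1/u = -13/24, Σ1/u·1/u = 809/576, Σw = 1, Σ1/u·w = 5.)
det = 5·(809/576) − (-13/24)² = 323/48.
p = (1·(809/576) − (-13/24)·5)/(323/48) = 2369/3876; q = (5·5 − (-13/24)·1)/(323/48) = 1226/323.
Residuals: 845/1292, 715/3876, 5779/3876, -1607/1292, -1052/969; SSR = 20971/3876.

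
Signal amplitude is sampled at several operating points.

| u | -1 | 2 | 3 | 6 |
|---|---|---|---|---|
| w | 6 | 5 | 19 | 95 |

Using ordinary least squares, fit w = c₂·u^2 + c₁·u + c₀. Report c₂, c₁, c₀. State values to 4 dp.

c₂ = 3.2083, c₁ = -3.3017, c₀ = -0.6000

From the data, Σu^2·u^2 = 1394, Σu^2·u = 250, Σu^2 = 50, Σu·u = 50, Σu = 10, Σ1 = 4.
For Xᵀw: Σu^2·w = 3617, Σu·w = 631, Σw = 125.
XᵀX·[c₂, c₁, c₀]ᵀ = Xᵀw becomes [[1394, 250, 50]; [250, 50, 10]; [50, 10, 4]]·[c₂, c₁, c₀]ᵀ = [3617, 631, 125]ᵀ.
Solving the 3×3 system (Gaussian elimination) gives c₂ = 77/24, c₁ = -1981/600, c₀ = -3/5.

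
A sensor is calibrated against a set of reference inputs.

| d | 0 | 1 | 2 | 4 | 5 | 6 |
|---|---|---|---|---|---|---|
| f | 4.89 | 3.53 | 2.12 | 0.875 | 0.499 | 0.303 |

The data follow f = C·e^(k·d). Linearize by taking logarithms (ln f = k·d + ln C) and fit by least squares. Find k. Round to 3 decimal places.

With ln fᵢ as the transformed response and dᵢ as the regressor:
Over the data: Σd = 18.0000, Σ(d)² = 82.0000, Σln f = 1.5772, Σd·ln f = -8.4099.
Normal system: [[82.0000, 18.0000]; [18.0000, 6]]·[k, ln C]ᵀ = [-8.4099, 1.5772]ᵀ.
Slope k = (n·Σd·ln f − Σd·Σln f)/(n·Σ(d)² − (Σd)²) = (6·-8.4099 − 18.0000·1.5772)/168.0000 = -0.46934; ln C = (Σln f − k·Σd)/n = 1.67088.

k = -0.469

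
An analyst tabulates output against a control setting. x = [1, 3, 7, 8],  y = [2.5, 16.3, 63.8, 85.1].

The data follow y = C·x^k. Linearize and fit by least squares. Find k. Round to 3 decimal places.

Taking logs, ln y = k·ln x + ln C, so regress ln y on ln x.
Σln x = 5.1240, Σ(ln x)² = 9.3176, Σln y = 12.3070, Σln x·ln y = 20.3938.
Normal system: [[9.3176, 5.1240]; [5.1240, 4]]·[k, ln C]ᵀ = [20.3938, 12.3070]ᵀ.
Δ = 9.3176·4 − (5.1240)² = 11.0154; k = (20.3938·4 − 5.1240·12.3070)/11.0154 = 1.68078, ln C = (9.3176·12.3070 − 5.1240·20.3938)/11.0154 = 0.92369.

k = 1.681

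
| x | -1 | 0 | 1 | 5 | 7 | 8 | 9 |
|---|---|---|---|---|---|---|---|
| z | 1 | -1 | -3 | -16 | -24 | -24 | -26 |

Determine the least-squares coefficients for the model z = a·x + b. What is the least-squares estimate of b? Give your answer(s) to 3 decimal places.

b = -1.262

Sums needed: Σx·x = 221, Σx = 29, Σ1 = 7.
Right-hand side: Σx·z = -678, Σz = -93.
Normal equations: [[221, 29]; [29, 7]]·[a, b]ᵀ = [-678, -93]ᵀ.
Δ = 221·7 − 29² = 706.
a = ((-678)·7 − 29·(-93))/706 = -2049/706; b = (221·(-93) − 29·(-678))/706 = -891/706.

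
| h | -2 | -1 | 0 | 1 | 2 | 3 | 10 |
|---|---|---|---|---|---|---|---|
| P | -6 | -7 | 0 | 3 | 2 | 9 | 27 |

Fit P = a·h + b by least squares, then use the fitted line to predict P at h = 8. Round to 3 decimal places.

P̂ = 21.550

The normal equations are: 119·a + 13·b = 323;  13·a + 7·b = 28.
Determinant 119·7 − 13² = 664.
a = (323·7 − 13·28)/664 = 1897/664; b = (119·28 − 13·323)/664 = -867/664.
At h = 8: P̂ = (1897/664)·(8) + (-867/664)·(1) = 14309/664.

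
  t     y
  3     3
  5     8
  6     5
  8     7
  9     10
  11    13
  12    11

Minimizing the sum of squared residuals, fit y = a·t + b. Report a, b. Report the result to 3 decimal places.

AᵀA·[a, b]ᵀ = Aᵀy reads: 480·a + 54·b = 500;  54·a + 7·b = 57.
(Σt·t = 480, Σt = 54, Σ1 = 7, Σt·y = 500, Σy = 57.)
Determinant 480·7 − 54² = 444.
a = (500·7 − 54·57)/444 = 211/222; b = (480·57 − 54·500)/444 = 30/37.

a = 0.950, b = 0.811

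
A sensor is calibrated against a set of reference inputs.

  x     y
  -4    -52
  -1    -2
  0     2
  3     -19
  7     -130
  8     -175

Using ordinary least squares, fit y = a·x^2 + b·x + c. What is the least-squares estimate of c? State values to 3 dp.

With design matrix A, AᵀA = [[6835, 817, 139]; [817, 139, 13]; [139, 13, 6]] and Aᵀy = [-18575, -2157, -376]ᵀ.
Inverting the 3×3 Gram matrix, [a, b, c]ᵀ = [-143/48, 421/240, 51/20]ᵀ.

c = 2.550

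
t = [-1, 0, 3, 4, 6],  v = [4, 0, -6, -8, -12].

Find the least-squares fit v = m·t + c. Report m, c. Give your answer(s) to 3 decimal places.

Setting ∂/∂m … = 0 gives: 62·m + 12·c = -126;  12·m + 5·c = -22.
(Σt·t = 62, Σt = 12, Σ1 = 5, Σt·v = -126, Σv = -22.)
Determinant 62·5 − 12² = 166.
m = ((-126)·5 − 12·(-22))/166 = -183/83; c = (62·(-22) − 12·(-126))/166 = 74/83.

m = -2.205, c = 0.892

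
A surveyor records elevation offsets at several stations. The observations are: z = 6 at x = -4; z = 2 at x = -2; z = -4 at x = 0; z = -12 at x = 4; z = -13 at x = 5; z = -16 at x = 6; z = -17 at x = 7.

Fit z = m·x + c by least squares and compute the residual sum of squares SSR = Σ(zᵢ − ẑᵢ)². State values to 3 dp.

SSR = 3.138

Compute the Gram sums: Σx·x = 146, Σx = 16, Σ1 = 7.
And Σx·z = -356, Σz = -54.
Normal equations: [[146, 16]; [16, 7]]·[m, c]ᵀ = [-356, -54]ᵀ.
Determinant 146·7 − 16² = 766.
m = ((-356)·7 − 16·(-54))/766 = -814/383; c = (146·(-54) − 16·(-356))/766 = -1094/383.
Residuals: 136/383, 232/383, -438/383, -246/383, 185/383, -150/383, 281/383; SSR = 1202/383.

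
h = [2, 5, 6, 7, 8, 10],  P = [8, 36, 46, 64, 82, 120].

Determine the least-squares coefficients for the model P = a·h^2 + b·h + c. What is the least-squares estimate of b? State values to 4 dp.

Normal-equation sums: Σh^2·h^2 = 18434, Σh^2·h = 2204, Σh^2 = 278, Σh·h = 278, Σh = 38, Σ1 = 6.
Right-hand side: Σh^2·P = 22972, Σh·P = 2776, ΣP = 356.
Normal equations: [[18434, 2204, 278]; [2204, 278, 38]; [278, 38, 6]]·[a, b, c]ᵀ = [22972, 2776, 356]ᵀ.
Solving the 3×3 system (Gaussian elimination) gives a = 382/385, b = 24/11, c = -16/35.

b = 2.1818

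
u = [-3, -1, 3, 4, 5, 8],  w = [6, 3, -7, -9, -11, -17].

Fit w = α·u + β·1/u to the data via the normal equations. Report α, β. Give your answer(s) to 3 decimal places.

Compute the Gram sums: Σu·u = 124, Σu·1/u = 6, Σ1/u·1/u = 19301/14400.
Moment sums: Σu·w = -269, Σ1/u·w = -1669/120.
XᵀX·[α, β]ᵀ = Xᵀw becomes [[124, 6]; [6, 19301/14400]]·[α, β]ᵀ = [-269, -1669/120]ᵀ.
det = 124·(19301/14400) − 6² = 468731/3600.
α = ((-269)·(19301/14400) − 6·(-1669/120))/(468731/3600) = -3990289/1874924; β = (124·(-1669/120) − 6·(-269))/(468731/3600) = -398280/468731.

α = -2.128, β = -0.850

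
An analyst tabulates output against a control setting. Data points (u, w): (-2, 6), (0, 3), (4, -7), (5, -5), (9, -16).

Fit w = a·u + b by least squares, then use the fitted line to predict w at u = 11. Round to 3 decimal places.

ŵ = -19.254

With design matrix X, XᵀX = [[126, 16]; [16, 5]] and Xᵀw = [-209, -19]ᵀ.
Determinant 126·5 − 16² = 374.
a = ((-209)·5 − 16·(-19))/374 = -741/374; b = (126·(-19) − 16·(-209))/374 = 475/187.
At u = 11: ŵ = (-741/374)·(11) + (475/187)·(1) = -7201/374.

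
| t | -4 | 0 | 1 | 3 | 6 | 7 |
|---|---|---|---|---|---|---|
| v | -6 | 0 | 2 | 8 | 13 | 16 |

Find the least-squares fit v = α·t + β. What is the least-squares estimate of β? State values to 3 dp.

With design matrix X, XᵀX = [[111, 13]; [13, 6]] and Xᵀv = [240, 33]ᵀ.
Δ = 111·6 − 13² = 497.
α = (240·6 − 13·33)/497 = 1011/497; β = (111·33 − 13·240)/497 = 543/497.

β = 1.093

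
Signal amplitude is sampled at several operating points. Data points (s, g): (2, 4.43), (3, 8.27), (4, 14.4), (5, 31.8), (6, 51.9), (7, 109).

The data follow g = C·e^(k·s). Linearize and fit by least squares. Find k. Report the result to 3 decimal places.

k = 0.638

Linearized form: ln g = k·s + ln C. From the 6 transformed points,
Sums: Σs = 27.0000, Σ(s)² = 139.0000, Σln g = 18.3684, Σs·ln g = 93.8163.
Normal system: [[139.0000, 27.0000]; [27.0000, 6]]·[k, ln C]ᵀ = [93.8163, 18.3684]ᵀ.
Δ = 139.0000·6 − (27.0000)² = 105.0000; k = (93.8163·6 − 27.0000·18.3684)/105.0000 = 0.63763, ln C = (139.0000·18.3684 − 27.0000·93.8163)/105.0000 = 0.19207.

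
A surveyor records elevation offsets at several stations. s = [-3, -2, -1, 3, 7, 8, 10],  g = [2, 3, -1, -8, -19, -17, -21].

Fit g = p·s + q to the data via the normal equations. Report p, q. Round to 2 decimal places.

With design matrix M, MᵀM = [[236, 22]; [22, 7]] and Mᵀg = [-514, -61]ᵀ.
Determinant 236·7 − 22² = 1168.
p = ((-514)·7 − 22·(-61))/1168 = -141/73; q = (236·(-61) − 22·(-514))/1168 = -193/73.

p = -1.93, q = -2.64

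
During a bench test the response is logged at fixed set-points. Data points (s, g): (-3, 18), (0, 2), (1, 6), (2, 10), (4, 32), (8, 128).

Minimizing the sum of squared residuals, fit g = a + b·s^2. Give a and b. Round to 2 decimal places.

Sums needed: Σ1 = 6, Σs^2 = 94, Σs^2·s^2 = 4450.
For Aᵀg: Σg = 196, Σs^2·g = 8912.
So AᵀA·[a, b]ᵀ = Aᵀg: [[6, 94]; [94, 4450]]·[a, b]ᵀ = [196, 8912]ᵀ.
det = 6·4450 − 94² = 17864.
a = (196·4450 − 94·8912)/17864 = 4309/2233; b = (6·8912 − 94·196)/17864 = 4381/2233.

a = 1.93, b = 1.96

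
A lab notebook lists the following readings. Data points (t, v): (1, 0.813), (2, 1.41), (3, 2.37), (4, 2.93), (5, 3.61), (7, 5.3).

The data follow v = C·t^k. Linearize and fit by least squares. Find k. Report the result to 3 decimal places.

Linearized form: ln v = k·ln t + ln C. From the 6 transformed points,
Σln t = 6.7334, Σ(ln t)² = 9.9861, Σln v = 5.0259, Σln t·ln v = 7.9877.
Normal system: [[9.9861, 6.7334]; [6.7334, 6]]·[k, ln C]ᵀ = [7.9877, 5.0259]ᵀ.
Slope k = (n·Σln t·ln v − Σln t·Σln v)/(n·Σ(ln t)² − (Σln t)²) = (6·7.9877 − 6.7334·5.0259)/14.5777 = 0.96618; ln C = (Σln v − k·Σln t)/n = -0.24664.

k = 0.966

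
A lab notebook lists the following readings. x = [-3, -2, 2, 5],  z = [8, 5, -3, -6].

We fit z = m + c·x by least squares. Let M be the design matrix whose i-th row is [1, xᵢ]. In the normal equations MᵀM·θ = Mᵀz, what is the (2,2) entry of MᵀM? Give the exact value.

Row 2 ↔ basis x, column 2 ↔ basis x, so (MᵀM)_{2,2} = Σᵢ (x)·(x) = (-3)·(-3) + (-2)·(-2) + (2)·(2) + (5)·(5) = 42.

42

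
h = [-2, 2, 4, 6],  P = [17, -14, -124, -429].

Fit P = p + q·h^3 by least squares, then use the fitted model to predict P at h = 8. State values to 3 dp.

P̂ = -1018.504

With design matrix M, MᵀM = [[4, 280]; [280, 50880]] and MᵀP = [-550, -100848]ᵀ.
Eliminating q: 50880·(row 1) − 280·(row 2) gives 125120·p = 50880·(-550) − 280·(-100848) = 253440, so p = 792/391.
Then q = ((-100848) − 280·(792/391))/50880 = -15587/7820.
At h = 8: P̂ = (792/391)·(1) + (-15587/7820)·(512) = -117128/115.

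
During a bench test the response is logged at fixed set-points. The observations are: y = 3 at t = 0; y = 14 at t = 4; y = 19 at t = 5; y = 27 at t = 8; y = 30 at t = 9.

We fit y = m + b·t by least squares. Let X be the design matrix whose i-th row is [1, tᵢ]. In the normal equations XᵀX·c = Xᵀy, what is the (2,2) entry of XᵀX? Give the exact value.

186

Row 2 ↔ basis t, column 2 ↔ basis t, so (XᵀX)_{2,2} = Σᵢ (t)·(t) = (0)·(0) + (4)·(4) + (5)·(5) + (8)·(8) + (9)·(9) = 186.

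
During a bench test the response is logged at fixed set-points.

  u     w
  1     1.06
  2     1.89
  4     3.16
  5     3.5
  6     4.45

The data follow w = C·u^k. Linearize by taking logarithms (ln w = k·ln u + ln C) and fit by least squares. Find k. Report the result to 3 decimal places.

k = 0.772

Taking logs, ln w = k·ln u + ln C, so regress ln w on ln u.
Σln u = 5.4806, Σ(ln u)² = 8.2030, Σln w = 4.5911, Σln u·ln w = 6.7274.
Equations: 8.2030·k + 5.4806·ln C = 6.7274;  5.4806·k + 5·ln C = 4.5911.
Δ = 8.2030·5 − (5.4806)² = 10.9774; k = (6.7274·5 − 5.4806·4.5911)/10.9774 = 0.77205, ln C = (8.2030·4.5911 − 5.4806·6.7274)/10.9774 = 0.07195.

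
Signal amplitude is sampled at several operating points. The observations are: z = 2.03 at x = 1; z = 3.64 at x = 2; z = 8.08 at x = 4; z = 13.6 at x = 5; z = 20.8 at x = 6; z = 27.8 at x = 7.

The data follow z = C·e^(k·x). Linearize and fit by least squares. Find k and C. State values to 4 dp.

Taking logs, ln z = k·x + ln C, so regress ln z on x.
Σx = 25.0000, Σ(x)² = 131.0000, Σln z = 13.0595, Σx·ln z = 66.1849.
Equations: 131.0000·k + 25.0000·ln C = 66.1849;  25.0000·k + 6·ln C = 13.0595.
Slope k = (n·Σx·ln z − Σx·Σln z)/(n·Σ(x)² − (Σx)²) = (6·66.1849 − 25.0000·13.0595)/161.0000 = 0.43865; ln C = (Σln z − k·Σx)/n = 0.34887, so C = exp(0.34887) = 1.41747.

k = 0.4386, C = 1.4175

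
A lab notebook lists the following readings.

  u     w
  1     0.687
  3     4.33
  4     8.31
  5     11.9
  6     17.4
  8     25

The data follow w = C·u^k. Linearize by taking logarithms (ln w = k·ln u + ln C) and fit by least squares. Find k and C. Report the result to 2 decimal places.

k = 1.77, C = 0.68

Let Y = ln w. Fitting Y = k·ln u + ln C by least squares:
AᵀA = [[13.2535, 7.9655]; [7.9655, 6]], rhs = [20.3429, 11.7595]ᵀ  (here Σln u = 7.9655, Σ(ln u)² = 13.2535, Σln w = 11.7595, Σln u·ln w = 20.3429).
Solving (det = 16.0713): k = 1.76630, ln C = -0.38502, so C = exp(-0.38502) = 0.68044.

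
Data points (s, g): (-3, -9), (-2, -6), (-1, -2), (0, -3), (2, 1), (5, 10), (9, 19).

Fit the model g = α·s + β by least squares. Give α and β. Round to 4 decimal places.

XᵀX·[α, β]ᵀ = Xᵀg reads: 124·α + 10·β = 264;  10·α + 7·β = 10.
det = 124·7 − 10² = 768.
α = (264·7 − 10·10)/768 = 437/192; β = (124·10 − 10·264)/768 = -175/96.

α = 2.2760, β = -1.8229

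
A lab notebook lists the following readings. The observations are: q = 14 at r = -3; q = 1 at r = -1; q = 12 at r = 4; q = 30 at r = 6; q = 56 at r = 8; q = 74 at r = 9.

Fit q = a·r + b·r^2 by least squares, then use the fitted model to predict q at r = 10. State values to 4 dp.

q̂ = 92.1884

With design matrix X, XᵀX = [[207, 1493]; [1493, 12291]] and Xᵀq = [1299, 10977]ᵀ.
Eliminating b: 12291·(row 1) − 1493·(row 2) gives 315188·a = 12291·1299 − 1493·10977 = -422652, so a = -105663/78797.
Then b = (10977 − 1493·(-105663/78797))/12291 = 83208/78797.
At r = 10: q̂ = (-105663/78797)·(10) + (83208/78797)·(100) = 7264170/78797.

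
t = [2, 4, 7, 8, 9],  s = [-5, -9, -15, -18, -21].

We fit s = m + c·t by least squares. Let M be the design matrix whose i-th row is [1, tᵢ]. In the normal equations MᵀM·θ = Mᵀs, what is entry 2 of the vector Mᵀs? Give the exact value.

-484

Entry 2 ↔ basis t, so (Mᵀs)_{2} = Σᵢ (t)·sᵢ = (2)·(-5) + (4)·(-9) + (7)·(-15) + (8)·(-18) + (9)·(-21) = -484.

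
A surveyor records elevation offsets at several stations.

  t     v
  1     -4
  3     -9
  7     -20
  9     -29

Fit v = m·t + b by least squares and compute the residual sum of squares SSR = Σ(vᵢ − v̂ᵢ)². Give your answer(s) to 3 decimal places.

SSR = 4.900

Setting ∂/∂m … = 0 gives: 140·m + 20·b = -432;  20·m + 4·b = -62.
(Σt·t = 140, Σt = 20, Σ1 = 4, Σt·v = -432, Σv = -62.)
Eliminating b: 4·(row 1) − 20·(row 2) gives 160·m = 4·(-432) − 20·(-62) = -488, so m = -61/20.
Then b = ((-62) − 20·(-61/20))/4 = -1/4.
Residuals: -7/10, 2/5, 8/5, -13/10; SSR = 49/10.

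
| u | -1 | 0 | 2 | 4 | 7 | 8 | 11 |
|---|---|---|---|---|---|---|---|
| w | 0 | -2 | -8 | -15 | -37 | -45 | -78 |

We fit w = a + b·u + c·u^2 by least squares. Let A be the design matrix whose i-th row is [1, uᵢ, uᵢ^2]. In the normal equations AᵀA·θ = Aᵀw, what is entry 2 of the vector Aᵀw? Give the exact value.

Entry 2 ↔ basis u, so (Aᵀw)_{2} = Σᵢ (u)·wᵢ = (-1)·(0) + (0)·(-2) + (2)·(-8) + (4)·(-15) + (7)·(-37) + (8)·(-45) + (11)·(-78) = -1553.

-1553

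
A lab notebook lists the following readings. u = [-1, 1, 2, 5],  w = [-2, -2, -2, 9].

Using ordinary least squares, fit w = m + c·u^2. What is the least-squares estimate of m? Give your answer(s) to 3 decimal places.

m = -2.901

MᵀM·[m, c]ᵀ = Mᵀw reads: 4·m + 31·c = 3;  31·m + 643·c = 213.
Eliminating c: 643·(row 1) − 31·(row 2) gives 1611·m = 643·3 − 31·213 = -4674, so m = -1558/537.
Then c = (213 − 31·(-1558/537))/643 = 253/537.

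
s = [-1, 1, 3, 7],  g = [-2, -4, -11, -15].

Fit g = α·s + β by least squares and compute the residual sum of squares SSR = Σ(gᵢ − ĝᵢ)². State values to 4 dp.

The normal system MᵀM·[α, β]ᵀ = Mᵀg is [[60, 10]; [10, 4]]·[α, β]ᵀ = [-140, -32]ᵀ.
det = 60·4 − 10² = 140.
α = ((-140)·4 − 10·(-32))/140 = -12/7; β = (60·(-32) − 10·(-140))/140 = -26/7.
Residuals: 0, 10/7, -15/7, 5/7; SSR = 50/7.

SSR = 7.1429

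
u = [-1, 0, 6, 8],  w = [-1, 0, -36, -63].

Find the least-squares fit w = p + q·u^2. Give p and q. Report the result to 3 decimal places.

Setting ∂/∂p … = 0 gives: 4·p + 101·q = -100;  101·p + 5393·q = -5329.
Eliminating q: 5393·(row 1) − 101·(row 2) gives 11371·p = 5393·(-100) − 101·(-5329) = -1071, so p = -1071/11371.
Then q = ((-5329) − 101·(-1071/11371))/5393 = -11216/11371.

p = -0.094, q = -0.986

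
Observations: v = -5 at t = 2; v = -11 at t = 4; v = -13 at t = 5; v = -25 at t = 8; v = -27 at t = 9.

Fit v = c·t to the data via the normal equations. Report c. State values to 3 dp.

With design matrix A, AᵀA = [[190]] and Aᵀv = [-562]ᵀ.
Hence c = -562 / 190 ≈ -2.95789.

c = -2.958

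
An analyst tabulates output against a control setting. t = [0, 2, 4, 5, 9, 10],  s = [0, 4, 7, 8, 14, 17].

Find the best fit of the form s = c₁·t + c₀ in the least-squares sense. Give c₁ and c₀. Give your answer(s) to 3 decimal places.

XᵀX·[c₁, c₀]ᵀ = Xᵀs reads: 226·c₁ + 30·c₀ = 372;  30·c₁ + 6·c₀ = 50.
(Σt·t = 226, Σt = 30, Σ1 = 6, Σt·s = 372, Σs = 50.)
Δ = 226·6 − 30² = 456.
c₁ = (372·6 − 30·50)/456 = 61/38; c₀ = (226·50 − 30·372)/456 = 35/114.

c₁ = 1.605, c₀ = 0.307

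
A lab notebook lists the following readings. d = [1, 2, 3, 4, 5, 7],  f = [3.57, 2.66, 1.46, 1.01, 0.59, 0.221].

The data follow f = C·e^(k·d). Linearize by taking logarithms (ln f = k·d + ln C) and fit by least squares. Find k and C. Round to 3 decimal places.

k = -0.472, C = 6.235

Taking logs, ln f = k·d + ln C, so regress ln f on d.
Σd = 22.0000, Σ(d)² = 104.0000, Σln f = 0.6021, Σd·ln f = -8.8010.
Equations: 104.0000·k + 22.0000·ln C = -8.8010;  22.0000·k + 6·ln C = 0.6021.
Slope k = (n·Σd·ln f − Σd·Σln f)/(n·Σ(d)² − (Σd)²) = (6·-8.8010 − 22.0000·0.6021)/140.0000 = -0.47179; ln C = (Σln f − k·Σd)/n = 1.83025, so C = exp(1.83025) = 6.23545.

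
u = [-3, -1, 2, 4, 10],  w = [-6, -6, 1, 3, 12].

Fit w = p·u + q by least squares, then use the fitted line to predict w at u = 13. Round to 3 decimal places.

ŵ = 16.344

Forming XᵀX = [[130, 12]; [12, 5]] and Xᵀw = [158, 4]ᵀ gives XᵀX·[p, q]ᵀ = Xᵀw.
Determinant 130·5 − 12² = 506.
p = (158·5 − 12·4)/506 = 371/253; q = (130·4 − 12·158)/506 = -688/253.
At u = 13: ŵ = (371/253)·(13) + (-688/253)·(1) = 4135/253.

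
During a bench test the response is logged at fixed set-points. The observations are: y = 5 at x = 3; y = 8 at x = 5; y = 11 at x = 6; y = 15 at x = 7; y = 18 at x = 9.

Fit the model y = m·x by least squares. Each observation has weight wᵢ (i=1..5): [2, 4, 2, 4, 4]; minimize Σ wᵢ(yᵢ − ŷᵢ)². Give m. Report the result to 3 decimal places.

Sums needed: Σwᵢ·x·x = 710.
For AᵀWy: Σwᵢ·x·y = 1390.
Hence m = 1390 / 710 ≈ 1.95775.

m = 1.958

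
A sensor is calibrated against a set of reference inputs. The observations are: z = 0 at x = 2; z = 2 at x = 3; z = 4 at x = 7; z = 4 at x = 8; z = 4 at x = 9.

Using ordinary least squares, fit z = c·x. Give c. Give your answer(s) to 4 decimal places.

c = 0.4928

Forming AᵀA = [[207]] and Aᵀz = [102]ᵀ gives AᵀA·[c]ᵀ = Aᵀz.
Hence c = 102 / 207 ≈ 0.492754.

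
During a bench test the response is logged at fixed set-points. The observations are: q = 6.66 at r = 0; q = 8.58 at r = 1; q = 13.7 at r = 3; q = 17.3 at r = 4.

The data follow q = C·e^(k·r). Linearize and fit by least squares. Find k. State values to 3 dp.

Let Y = ln q. Fitting Y = k·r + ln C by least squares:
Σr = 8.0000, Σ(r)² = 26.0000, Σln q = 9.5137, Σr·ln q = 21.4044.
Equations: 26.0000·k + 8.0000·ln C = 21.4044;  8.0000·k + 4·ln C = 9.5137.
Solving (det = 40.0000): k = 0.23771, ln C = 1.90299.

k = 0.238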